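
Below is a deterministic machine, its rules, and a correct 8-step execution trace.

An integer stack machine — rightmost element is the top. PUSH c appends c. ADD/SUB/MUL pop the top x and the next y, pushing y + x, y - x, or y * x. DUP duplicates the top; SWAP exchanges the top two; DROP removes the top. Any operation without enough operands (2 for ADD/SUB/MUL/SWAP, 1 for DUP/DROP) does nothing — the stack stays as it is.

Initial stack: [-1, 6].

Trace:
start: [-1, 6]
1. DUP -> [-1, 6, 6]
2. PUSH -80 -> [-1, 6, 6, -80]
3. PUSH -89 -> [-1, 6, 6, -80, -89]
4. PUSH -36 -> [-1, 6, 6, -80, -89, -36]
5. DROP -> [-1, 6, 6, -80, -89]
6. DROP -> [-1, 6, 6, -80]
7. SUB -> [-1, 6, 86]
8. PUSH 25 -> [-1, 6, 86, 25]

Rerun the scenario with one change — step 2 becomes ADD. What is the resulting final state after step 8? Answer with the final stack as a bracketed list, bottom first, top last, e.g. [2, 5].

(re-executing from step 2 with the substitution; state before step 2: [-1, 6, 6])
2. ADD -> [-1, 12]
3. PUSH -89 -> [-1, 12, -89]
4. PUSH -36 -> [-1, 12, -89, -36]
5. DROP -> [-1, 12, -89]
6. DROP -> [-1, 12]
7. SUB -> [-13]
8. PUSH 25 -> [-13, 25]

[-13, 25]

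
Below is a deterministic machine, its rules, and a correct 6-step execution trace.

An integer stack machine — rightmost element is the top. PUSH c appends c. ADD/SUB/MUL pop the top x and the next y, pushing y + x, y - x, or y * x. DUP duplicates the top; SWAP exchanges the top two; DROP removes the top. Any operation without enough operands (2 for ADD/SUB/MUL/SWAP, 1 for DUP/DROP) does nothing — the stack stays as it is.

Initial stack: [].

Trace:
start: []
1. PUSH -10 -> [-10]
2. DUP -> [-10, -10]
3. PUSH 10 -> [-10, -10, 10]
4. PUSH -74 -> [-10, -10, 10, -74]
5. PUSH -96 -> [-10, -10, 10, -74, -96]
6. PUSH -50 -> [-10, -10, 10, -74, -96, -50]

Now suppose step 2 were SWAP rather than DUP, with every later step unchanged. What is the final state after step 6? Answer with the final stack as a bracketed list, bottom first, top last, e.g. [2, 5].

(re-executing from step 2 with the substitution; state before step 2: [-10])
2. SWAP -> [-10]
3. PUSH 10 -> [-10, 10]
4. PUSH -74 -> [-10, 10, -74]
5. PUSH -96 -> [-10, 10, -74, -96]
6. PUSH -50 -> [-10, 10, -74, -96, -50]

[-10, 10, -74, -96, -50]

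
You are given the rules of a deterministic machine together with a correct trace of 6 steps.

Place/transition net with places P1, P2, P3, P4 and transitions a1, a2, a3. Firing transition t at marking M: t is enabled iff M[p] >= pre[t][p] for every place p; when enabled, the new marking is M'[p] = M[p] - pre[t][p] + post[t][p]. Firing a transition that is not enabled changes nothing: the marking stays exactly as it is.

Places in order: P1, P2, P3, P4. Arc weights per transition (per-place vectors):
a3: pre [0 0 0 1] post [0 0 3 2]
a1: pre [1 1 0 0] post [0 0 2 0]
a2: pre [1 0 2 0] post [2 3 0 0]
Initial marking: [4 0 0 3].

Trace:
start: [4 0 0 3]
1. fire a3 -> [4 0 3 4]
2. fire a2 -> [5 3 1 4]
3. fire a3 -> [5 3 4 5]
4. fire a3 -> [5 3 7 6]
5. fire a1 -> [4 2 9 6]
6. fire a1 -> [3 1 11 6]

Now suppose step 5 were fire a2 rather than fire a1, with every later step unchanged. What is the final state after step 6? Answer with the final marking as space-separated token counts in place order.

5 5 7 6

(re-executing from step 5 with the substitution; state before step 5: [5 3 7 6])
5. fire a2 -> [6 6 5 6]
6. fire a1 -> [5 5 7 6]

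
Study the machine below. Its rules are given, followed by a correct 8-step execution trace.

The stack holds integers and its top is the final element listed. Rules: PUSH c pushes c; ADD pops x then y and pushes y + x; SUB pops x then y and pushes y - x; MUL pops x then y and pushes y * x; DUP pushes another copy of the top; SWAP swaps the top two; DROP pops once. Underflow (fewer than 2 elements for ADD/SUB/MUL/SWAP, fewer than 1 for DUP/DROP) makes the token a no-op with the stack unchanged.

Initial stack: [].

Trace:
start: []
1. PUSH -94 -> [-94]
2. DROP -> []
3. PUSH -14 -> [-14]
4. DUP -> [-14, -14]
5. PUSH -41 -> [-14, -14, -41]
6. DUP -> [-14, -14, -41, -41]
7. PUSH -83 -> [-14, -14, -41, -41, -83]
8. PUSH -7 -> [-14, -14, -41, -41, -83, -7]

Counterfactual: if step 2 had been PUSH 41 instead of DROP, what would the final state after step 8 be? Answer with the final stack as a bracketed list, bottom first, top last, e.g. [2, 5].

[-94, 41, -14, -14, -41, -41, -83, -7]

(re-executing from step 2 with the substitution; state before step 2: [-94])
2. PUSH 41 -> [-94, 41]
3. PUSH -14 -> [-94, 41, -14]
4. DUP -> [-94, 41, -14, -14]
5. PUSH -41 -> [-94, 41, -14, -14, -41]
6. DUP -> [-94, 41, -14, -14, -41, -41]
7. PUSH -83 -> [-94, 41, -14, -14, -41, -41, -83]
8. PUSH -7 -> [-94, 41, -14, -14, -41, -41, -83, -7]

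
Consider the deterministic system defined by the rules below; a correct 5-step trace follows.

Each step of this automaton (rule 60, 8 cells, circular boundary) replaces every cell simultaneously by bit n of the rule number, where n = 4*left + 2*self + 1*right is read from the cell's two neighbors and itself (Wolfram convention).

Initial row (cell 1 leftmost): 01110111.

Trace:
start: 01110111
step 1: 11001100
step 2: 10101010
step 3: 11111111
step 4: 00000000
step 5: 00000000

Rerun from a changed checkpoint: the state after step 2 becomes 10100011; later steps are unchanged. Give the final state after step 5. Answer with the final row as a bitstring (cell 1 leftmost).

state after step 2 := 10100011
step 3: 01110010
step 4: 01001011
step 5: 11101110

11101110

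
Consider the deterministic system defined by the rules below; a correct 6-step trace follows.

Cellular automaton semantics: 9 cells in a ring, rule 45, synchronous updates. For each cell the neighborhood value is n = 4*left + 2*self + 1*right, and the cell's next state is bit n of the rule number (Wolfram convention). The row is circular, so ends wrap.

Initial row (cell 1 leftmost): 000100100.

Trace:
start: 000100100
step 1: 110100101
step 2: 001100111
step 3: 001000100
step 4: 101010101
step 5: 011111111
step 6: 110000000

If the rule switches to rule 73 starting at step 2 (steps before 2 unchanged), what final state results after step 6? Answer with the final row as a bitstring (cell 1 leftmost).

(re-executing steps 2..6 under rule 73; state before step 2: 110100101)
step 2: 010000001
step 3: 000111100
step 4: 110100101
step 5: 010000001
step 6: 000111100

000111100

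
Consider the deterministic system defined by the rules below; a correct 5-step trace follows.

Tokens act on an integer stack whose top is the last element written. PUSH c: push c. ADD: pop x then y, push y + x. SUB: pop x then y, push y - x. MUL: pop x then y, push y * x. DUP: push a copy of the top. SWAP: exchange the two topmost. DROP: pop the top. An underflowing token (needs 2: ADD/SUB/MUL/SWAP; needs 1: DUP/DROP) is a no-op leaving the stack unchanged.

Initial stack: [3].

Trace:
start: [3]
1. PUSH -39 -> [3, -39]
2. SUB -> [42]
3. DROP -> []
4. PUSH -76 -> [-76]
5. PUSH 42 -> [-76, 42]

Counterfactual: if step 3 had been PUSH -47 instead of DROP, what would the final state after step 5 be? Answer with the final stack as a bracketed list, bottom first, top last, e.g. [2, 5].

[42, -47, -76, 42]

(re-executing from step 3 with the substitution; state before step 3: [42])
3. PUSH -47 -> [42, -47]
4. PUSH -76 -> [42, -47, -76]
5. PUSH 42 -> [42, -47, -76, 42]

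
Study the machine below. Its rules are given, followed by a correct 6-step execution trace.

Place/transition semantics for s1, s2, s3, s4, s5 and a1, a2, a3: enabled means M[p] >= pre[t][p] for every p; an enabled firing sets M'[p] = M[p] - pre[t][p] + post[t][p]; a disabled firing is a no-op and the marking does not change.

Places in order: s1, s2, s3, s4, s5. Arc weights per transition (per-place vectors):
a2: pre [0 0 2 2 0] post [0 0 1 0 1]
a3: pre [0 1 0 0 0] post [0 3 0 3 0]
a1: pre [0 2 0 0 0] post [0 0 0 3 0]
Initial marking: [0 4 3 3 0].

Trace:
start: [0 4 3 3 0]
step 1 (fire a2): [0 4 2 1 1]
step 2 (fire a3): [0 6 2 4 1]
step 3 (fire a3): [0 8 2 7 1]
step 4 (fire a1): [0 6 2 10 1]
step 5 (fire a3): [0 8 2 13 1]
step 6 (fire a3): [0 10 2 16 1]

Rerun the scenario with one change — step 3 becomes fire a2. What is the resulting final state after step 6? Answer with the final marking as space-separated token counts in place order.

0 8 1 11 2

(re-executing from step 3 with the substitution; state before step 3: [0 6 2 4 1])
step 3 (fire a2): [0 6 1 2 2]
step 4 (fire a1): [0 4 1 5 2]
step 5 (fire a3): [0 6 1 8 2]
step 6 (fire a3): [0 8 1 11 2]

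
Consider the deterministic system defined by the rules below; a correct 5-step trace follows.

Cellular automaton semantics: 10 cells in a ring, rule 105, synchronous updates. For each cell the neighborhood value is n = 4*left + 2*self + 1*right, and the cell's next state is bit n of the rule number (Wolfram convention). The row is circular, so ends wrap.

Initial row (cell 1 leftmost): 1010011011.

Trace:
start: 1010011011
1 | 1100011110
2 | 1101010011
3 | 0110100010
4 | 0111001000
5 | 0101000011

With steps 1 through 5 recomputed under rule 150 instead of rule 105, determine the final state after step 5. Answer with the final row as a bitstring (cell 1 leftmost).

(re-executing steps 1..5 under rule 150; state before step 1: 1010011011)
1 | 0011100001
2 | 1101010011
3 | 1001011101
4 | 0111001000
5 | 1010111100

1010111100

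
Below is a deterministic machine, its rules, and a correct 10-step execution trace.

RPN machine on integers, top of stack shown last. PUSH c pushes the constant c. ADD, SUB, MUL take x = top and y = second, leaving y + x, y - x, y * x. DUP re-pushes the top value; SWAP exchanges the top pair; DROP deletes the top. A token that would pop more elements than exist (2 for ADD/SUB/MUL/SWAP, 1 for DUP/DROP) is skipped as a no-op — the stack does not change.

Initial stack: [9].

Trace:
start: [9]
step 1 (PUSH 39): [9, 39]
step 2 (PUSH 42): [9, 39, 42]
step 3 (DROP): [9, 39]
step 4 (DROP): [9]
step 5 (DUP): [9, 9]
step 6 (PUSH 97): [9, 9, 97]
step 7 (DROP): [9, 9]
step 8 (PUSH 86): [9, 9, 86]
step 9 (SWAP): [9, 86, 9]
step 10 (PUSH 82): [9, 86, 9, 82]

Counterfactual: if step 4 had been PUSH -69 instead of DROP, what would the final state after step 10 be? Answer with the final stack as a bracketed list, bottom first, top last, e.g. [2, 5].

(re-executing from step 4 with the substitution; state before step 4: [9, 39])
step 4 (PUSH -69): [9, 39, -69]
step 5 (DUP): [9, 39, -69, -69]
step 6 (PUSH 97): [9, 39, -69, -69, 97]
step 7 (DROP): [9, 39, -69, -69]
step 8 (PUSH 86): [9, 39, -69, -69, 86]
step 9 (SWAP): [9, 39, -69, 86, -69]
step 10 (PUSH 82): [9, 39, -69, 86, -69, 82]

[9, 39, -69, 86, -69, 82]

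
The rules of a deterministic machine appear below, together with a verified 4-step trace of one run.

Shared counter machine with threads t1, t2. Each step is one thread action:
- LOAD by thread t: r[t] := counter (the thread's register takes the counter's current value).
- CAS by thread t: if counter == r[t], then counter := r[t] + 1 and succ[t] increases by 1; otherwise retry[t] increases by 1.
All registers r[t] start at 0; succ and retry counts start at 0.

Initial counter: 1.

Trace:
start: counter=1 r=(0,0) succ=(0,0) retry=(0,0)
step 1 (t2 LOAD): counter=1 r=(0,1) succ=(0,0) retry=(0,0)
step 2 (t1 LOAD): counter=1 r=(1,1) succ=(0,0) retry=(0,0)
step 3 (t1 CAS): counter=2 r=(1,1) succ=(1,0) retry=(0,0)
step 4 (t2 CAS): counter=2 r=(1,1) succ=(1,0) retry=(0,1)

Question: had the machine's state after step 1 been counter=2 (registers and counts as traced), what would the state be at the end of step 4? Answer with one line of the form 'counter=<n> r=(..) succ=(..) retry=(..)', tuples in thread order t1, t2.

state after step 1 := counter=2 r=(0,1) succ=(0,0) retry=(0,0)
step 2 (t1 LOAD): counter=2 r=(2,1) succ=(0,0) retry=(0,0)
step 3 (t1 CAS): counter=3 r=(2,1) succ=(1,0) retry=(0,0)
step 4 (t2 CAS): counter=3 r=(2,1) succ=(1,0) retry=(0,1)

counter=3 r=(2,1) succ=(1,0) retry=(0,1)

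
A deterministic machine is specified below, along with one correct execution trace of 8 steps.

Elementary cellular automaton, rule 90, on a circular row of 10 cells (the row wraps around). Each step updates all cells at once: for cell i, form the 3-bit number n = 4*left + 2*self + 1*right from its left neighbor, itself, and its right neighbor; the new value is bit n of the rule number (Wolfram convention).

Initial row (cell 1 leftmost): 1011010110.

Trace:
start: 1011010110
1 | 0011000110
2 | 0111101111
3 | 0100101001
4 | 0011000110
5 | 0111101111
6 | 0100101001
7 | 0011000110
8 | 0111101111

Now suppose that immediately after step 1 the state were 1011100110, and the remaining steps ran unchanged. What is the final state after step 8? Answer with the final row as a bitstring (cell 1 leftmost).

state after step 1 := 1011100110
2 | 0010111110
3 | 0100100011
4 | 0011010111
5 | 1111000101
6 | 0001101001
7 | 1011100110
8 | 0010111110

0010111110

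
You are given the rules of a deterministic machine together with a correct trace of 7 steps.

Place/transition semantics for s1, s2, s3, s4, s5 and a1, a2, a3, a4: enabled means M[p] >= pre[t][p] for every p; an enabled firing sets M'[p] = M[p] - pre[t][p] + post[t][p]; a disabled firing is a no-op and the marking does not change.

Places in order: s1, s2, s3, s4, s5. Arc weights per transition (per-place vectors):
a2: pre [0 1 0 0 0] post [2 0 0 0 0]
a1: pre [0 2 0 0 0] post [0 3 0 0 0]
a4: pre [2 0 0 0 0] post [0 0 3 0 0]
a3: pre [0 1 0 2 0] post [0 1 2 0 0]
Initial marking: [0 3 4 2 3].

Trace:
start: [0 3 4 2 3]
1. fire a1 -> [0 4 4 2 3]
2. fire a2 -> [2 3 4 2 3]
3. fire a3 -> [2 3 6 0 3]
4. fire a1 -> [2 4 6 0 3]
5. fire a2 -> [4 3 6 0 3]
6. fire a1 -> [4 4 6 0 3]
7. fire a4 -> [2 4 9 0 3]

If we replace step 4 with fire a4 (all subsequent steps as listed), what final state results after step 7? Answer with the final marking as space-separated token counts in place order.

0 3 12 0 3

(re-executing from step 4 with the substitution; state before step 4: [2 3 6 0 3])
4. fire a4 -> [0 3 9 0 3]
5. fire a2 -> [2 2 9 0 3]
6. fire a1 -> [2 3 9 0 3]
7. fire a4 -> [0 3 12 0 3]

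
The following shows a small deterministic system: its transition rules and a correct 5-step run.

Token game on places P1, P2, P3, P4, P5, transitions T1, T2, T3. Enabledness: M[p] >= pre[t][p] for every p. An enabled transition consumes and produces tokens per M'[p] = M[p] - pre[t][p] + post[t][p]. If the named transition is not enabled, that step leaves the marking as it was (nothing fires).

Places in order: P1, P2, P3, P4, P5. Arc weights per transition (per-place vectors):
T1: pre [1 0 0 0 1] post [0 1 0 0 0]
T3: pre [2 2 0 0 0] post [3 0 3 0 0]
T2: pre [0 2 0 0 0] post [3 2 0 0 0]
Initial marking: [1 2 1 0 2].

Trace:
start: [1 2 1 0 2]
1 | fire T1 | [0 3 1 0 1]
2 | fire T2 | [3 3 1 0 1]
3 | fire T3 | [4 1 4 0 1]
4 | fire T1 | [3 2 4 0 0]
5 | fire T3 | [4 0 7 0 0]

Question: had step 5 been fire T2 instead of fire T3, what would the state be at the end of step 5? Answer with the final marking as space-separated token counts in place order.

6 2 4 0 0

(re-executing from step 5 with the substitution; state before step 5: [3 2 4 0 0])
5 | fire T2 | [6 2 4 0 0]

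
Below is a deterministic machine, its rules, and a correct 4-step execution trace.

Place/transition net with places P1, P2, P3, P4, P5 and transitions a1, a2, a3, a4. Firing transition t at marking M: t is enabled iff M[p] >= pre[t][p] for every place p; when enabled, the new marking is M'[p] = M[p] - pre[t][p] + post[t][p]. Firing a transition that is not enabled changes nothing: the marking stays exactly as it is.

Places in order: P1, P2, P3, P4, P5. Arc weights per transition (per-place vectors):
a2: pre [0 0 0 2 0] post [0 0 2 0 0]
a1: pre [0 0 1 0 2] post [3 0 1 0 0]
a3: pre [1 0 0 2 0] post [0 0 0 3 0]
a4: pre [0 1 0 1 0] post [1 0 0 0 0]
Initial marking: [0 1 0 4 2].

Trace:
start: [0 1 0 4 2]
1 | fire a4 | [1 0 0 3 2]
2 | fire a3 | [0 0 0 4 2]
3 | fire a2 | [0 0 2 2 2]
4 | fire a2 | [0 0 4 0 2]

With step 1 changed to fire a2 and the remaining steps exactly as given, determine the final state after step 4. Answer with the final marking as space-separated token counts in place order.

(re-executing from step 1 with the substitution; state before step 1: [0 1 0 4 2])
1 | fire a2 | [0 1 2 2 2]
2 | fire a3 | [0 1 2 2 2]
3 | fire a2 | [0 1 4 0 2]
4 | fire a2 | [0 1 4 0 2]

0 1 4 0 2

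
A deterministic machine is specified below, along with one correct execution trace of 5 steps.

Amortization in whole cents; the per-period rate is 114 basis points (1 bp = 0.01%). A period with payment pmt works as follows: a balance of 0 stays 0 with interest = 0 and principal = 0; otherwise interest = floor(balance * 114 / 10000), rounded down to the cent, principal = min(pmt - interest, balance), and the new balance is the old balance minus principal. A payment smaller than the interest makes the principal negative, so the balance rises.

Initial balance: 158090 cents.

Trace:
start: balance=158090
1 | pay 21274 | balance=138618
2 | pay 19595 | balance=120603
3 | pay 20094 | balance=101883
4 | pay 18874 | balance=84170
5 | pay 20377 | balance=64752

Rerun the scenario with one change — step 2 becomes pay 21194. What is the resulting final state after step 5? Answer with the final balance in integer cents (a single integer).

63098

(re-executing from step 2 with the substitution; state before step 2: balance=138618)
2 | pay 21194 | balance=119004
3 | pay 20094 | balance=100266
4 | pay 18874 | balance=82535
5 | pay 20377 | balance=63098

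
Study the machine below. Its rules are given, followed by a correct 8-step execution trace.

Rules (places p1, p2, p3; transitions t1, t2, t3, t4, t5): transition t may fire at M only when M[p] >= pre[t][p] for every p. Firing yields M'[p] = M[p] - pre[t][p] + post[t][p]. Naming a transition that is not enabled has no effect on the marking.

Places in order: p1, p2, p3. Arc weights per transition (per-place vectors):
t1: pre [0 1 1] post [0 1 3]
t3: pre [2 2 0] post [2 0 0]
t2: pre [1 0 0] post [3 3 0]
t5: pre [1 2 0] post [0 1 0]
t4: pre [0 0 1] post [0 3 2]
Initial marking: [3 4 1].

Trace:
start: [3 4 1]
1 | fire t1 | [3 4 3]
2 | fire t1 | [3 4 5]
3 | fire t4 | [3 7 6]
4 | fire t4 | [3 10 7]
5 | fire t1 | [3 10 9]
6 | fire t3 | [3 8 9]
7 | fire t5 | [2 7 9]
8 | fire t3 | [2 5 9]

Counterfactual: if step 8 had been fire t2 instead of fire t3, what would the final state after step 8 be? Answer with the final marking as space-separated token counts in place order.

(re-executing from step 8 with the substitution; state before step 8: [2 7 9])
8 | fire t2 | [4 10 9]

4 10 9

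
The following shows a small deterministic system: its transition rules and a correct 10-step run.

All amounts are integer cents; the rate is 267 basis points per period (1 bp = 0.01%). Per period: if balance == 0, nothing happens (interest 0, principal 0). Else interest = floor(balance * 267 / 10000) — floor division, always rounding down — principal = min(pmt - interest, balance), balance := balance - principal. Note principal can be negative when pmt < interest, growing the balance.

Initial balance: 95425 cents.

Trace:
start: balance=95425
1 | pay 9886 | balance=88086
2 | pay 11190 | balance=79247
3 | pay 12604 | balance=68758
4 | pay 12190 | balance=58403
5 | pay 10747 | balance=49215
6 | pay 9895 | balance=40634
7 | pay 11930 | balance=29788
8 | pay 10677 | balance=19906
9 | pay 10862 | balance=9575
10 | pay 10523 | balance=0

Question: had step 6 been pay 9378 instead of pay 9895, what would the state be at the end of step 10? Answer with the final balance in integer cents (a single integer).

0

(re-executing from step 6 with the substitution; state before step 6: balance=49215)
6 | pay 9378 | balance=41151
7 | pay 11930 | balance=30319
8 | pay 10677 | balance=20451
9 | pay 10862 | balance=10135
10 | pay 10523 | balance=0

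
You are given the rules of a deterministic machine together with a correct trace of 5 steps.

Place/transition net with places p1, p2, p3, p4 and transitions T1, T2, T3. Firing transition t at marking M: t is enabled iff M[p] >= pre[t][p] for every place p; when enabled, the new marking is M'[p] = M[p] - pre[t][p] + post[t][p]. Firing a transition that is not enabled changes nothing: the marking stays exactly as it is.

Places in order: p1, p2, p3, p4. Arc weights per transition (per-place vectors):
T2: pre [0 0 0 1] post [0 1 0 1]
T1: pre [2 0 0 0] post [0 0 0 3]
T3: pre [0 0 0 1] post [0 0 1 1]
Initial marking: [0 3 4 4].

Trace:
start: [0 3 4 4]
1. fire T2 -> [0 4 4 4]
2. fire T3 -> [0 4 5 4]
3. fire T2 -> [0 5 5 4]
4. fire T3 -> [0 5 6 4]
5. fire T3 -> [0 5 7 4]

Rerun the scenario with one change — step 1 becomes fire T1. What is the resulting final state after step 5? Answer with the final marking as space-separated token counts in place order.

0 4 7 4

(re-executing from step 1 with the substitution; state before step 1: [0 3 4 4])
1. fire T1 -> [0 3 4 4]
2. fire T3 -> [0 3 5 4]
3. fire T2 -> [0 4 5 4]
4. fire T3 -> [0 4 6 4]
5. fire T3 -> [0 4 7 4]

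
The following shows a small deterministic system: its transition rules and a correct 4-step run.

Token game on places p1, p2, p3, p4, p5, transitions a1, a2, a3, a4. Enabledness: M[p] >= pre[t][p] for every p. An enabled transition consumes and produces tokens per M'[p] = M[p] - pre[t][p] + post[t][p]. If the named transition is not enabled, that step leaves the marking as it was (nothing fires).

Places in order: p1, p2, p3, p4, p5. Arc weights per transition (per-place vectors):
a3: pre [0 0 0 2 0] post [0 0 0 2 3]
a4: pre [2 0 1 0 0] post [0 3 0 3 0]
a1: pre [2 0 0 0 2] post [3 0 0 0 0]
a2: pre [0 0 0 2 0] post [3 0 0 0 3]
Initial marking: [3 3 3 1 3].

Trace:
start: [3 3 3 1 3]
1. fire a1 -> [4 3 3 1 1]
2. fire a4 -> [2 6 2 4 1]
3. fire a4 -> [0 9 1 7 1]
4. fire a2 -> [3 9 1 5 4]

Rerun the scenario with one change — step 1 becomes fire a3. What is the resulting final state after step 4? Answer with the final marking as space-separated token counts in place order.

(re-executing from step 1 with the substitution; state before step 1: [3 3 3 1 3])
1. fire a3 -> [3 3 3 1 3]
2. fire a4 -> [1 6 2 4 3]
3. fire a4 -> [1 6 2 4 3]
4. fire a2 -> [4 6 2 2 6]

4 6 2 2 6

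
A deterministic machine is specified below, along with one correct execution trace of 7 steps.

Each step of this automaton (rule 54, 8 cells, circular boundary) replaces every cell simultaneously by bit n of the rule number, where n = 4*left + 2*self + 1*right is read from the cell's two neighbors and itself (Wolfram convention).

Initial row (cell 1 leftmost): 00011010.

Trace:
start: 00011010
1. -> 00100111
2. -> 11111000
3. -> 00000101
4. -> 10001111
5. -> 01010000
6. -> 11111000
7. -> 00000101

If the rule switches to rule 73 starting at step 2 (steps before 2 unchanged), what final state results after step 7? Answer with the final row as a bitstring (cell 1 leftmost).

01010111

(re-executing steps 2..7 under rule 73; state before step 2: 00100111)
2. -> 00000101
3. -> 01110000
4. -> 01010111
5. -> 00000101
6. -> 01110000
7. -> 01010111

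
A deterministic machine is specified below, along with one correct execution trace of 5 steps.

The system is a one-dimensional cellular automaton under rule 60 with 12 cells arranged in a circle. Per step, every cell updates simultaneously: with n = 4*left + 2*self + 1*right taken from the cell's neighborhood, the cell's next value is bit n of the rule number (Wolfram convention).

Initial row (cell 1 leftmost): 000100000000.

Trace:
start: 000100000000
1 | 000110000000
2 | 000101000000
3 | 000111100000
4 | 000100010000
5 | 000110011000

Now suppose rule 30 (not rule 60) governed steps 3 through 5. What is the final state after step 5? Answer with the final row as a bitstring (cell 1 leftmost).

(re-executing steps 3..5 under rule 30; state before step 3: 000101000000)
3 | 001101100000
4 | 011001010000
5 | 110111011000

110111011000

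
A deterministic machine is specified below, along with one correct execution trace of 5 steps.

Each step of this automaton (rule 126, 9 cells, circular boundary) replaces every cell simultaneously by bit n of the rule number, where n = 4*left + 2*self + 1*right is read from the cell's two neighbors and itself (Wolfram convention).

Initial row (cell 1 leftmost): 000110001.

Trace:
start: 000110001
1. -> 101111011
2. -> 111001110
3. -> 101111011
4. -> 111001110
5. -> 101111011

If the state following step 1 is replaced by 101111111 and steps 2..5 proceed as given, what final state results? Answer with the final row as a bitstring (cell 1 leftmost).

state after step 1 := 101111111
2. -> 111000000
3. -> 101100001
4. -> 111110011
5. -> 000011110

000011110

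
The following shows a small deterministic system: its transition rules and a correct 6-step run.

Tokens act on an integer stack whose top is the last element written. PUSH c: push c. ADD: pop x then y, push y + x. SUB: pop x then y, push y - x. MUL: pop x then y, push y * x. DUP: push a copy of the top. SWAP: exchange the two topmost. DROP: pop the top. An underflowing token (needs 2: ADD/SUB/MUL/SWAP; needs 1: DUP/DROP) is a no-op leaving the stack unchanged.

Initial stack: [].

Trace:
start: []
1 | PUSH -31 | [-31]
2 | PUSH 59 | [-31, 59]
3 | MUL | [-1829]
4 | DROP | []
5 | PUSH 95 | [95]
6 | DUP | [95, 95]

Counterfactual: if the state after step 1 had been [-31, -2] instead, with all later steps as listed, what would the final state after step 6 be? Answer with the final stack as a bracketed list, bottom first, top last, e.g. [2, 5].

[-31, 95, 95]

state after step 1 := [-31, -2]
2 | PUSH 59 | [-31, -2, 59]
3 | MUL | [-31, -118]
4 | DROP | [-31]
5 | PUSH 95 | [-31, 95]
6 | DUP | [-31, 95, 95]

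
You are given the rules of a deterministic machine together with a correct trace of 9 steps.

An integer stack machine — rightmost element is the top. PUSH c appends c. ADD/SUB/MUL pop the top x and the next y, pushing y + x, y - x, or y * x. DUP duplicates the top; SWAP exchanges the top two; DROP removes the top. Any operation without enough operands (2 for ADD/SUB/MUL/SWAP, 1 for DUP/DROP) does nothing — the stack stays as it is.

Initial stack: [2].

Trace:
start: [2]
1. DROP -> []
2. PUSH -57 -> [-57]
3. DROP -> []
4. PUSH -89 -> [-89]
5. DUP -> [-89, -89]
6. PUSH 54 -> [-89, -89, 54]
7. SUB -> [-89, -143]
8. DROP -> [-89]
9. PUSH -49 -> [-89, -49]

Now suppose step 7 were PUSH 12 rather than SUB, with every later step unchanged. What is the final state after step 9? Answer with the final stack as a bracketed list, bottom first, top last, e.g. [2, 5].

(re-executing from step 7 with the substitution; state before step 7: [-89, -89, 54])
7. PUSH 12 -> [-89, -89, 54, 12]
8. DROP -> [-89, -89, 54]
9. PUSH -49 -> [-89, -89, 54, -49]

[-89, -89, 54, -49]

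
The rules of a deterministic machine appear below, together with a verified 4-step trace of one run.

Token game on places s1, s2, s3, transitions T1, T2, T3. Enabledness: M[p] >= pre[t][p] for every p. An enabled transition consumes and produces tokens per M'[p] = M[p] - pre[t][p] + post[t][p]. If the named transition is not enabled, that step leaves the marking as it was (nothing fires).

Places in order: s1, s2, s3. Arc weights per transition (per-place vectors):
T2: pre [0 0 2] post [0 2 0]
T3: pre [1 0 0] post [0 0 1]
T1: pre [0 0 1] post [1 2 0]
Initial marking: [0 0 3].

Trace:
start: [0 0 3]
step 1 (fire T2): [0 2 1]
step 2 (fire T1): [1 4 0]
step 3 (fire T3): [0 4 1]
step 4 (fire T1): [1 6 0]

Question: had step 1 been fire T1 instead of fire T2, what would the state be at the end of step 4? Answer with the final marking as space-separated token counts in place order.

2 6 1

(re-executing from step 1 with the substitution; state before step 1: [0 0 3])
step 1 (fire T1): [1 2 2]
step 2 (fire T1): [2 4 1]
step 3 (fire T3): [1 4 2]
step 4 (fire T1): [2 6 1]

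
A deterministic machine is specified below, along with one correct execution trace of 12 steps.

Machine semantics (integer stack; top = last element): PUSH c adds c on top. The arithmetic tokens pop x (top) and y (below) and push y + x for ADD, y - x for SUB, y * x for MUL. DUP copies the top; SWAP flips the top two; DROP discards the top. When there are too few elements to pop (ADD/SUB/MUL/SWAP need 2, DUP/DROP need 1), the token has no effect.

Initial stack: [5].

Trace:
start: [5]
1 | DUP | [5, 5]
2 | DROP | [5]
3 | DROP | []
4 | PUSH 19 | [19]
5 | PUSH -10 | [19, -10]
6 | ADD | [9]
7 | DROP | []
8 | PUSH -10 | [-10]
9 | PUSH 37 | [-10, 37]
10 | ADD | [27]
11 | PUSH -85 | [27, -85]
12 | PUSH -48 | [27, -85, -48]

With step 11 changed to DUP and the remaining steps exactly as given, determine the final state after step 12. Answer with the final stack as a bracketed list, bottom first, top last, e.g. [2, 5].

[27, 27, -48]

(re-executing from step 11 with the substitution; state before step 11: [27])
11 | DUP | [27, 27]
12 | PUSH -48 | [27, 27, -48]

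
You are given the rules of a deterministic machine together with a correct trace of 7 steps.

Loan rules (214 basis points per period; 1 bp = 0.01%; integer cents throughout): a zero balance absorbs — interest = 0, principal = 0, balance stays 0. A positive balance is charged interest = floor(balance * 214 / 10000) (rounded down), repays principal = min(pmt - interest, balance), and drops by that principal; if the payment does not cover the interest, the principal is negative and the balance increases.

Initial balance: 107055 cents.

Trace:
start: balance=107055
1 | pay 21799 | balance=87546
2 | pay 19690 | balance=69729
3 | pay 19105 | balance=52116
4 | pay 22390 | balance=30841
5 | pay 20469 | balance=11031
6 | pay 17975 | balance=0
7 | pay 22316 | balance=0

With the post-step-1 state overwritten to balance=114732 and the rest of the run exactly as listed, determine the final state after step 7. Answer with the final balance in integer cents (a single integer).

1701

state after step 1 := balance=114732
2 | pay 19690 | balance=97497
3 | pay 19105 | balance=80478
4 | pay 22390 | balance=59810
5 | pay 20469 | balance=40620
6 | pay 17975 | balance=23514
7 | pay 22316 | balance=1701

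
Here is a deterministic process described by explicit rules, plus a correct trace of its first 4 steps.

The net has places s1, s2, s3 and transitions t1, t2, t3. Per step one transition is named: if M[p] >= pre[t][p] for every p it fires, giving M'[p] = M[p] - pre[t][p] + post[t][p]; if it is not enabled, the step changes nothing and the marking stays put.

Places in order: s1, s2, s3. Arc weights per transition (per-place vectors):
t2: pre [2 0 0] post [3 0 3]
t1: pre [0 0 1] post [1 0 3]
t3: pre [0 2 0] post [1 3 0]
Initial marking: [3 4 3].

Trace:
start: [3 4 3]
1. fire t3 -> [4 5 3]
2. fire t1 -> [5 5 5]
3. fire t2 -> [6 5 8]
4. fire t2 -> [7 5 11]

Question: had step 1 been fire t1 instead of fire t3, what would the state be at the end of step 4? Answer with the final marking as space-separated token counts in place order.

(re-executing from step 1 with the substitution; state before step 1: [3 4 3])
1. fire t1 -> [4 4 5]
2. fire t1 -> [5 4 7]
3. fire t2 -> [6 4 10]
4. fire t2 -> [7 4 13]

7 4 13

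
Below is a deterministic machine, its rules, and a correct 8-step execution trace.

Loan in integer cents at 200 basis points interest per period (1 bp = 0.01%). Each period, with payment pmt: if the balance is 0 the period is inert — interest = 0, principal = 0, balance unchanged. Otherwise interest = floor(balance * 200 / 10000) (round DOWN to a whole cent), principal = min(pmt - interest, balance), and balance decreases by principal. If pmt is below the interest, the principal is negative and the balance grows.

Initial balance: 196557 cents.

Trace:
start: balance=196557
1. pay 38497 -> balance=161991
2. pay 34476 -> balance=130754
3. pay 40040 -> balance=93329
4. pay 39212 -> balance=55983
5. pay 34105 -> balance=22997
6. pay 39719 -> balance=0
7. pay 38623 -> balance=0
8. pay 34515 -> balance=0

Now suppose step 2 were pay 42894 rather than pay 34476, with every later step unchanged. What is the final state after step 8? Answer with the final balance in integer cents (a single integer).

(re-executing from step 2 with the substitution; state before step 2: balance=161991)
2. pay 42894 -> balance=122336
3. pay 40040 -> balance=84742
4. pay 39212 -> balance=47224
5. pay 34105 -> balance=14063
6. pay 39719 -> balance=0
7. pay 38623 -> balance=0
8. pay 34515 -> balance=0

0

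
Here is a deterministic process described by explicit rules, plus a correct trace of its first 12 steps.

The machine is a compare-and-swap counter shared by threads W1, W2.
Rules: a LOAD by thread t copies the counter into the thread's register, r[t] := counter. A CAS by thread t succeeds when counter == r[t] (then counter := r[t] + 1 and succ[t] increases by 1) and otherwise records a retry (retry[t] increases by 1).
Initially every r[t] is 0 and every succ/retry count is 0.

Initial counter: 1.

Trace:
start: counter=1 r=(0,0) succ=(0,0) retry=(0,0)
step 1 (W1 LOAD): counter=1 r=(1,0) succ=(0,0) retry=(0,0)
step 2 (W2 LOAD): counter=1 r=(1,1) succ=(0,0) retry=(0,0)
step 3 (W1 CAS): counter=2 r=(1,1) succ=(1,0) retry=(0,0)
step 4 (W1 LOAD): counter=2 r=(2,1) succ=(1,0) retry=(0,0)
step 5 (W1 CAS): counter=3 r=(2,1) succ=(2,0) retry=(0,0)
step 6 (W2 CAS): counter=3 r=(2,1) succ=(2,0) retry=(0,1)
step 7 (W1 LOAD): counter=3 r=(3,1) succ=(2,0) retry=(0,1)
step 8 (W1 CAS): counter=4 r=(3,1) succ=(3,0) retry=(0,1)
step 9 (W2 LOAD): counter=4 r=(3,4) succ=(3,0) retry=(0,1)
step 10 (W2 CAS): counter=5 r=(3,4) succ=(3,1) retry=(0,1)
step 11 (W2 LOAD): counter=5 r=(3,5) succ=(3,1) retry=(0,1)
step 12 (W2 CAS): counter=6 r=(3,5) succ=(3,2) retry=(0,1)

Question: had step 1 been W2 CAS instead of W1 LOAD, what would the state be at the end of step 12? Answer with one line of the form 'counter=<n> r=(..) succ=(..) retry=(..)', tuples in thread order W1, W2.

counter=5 r=(2,4) succ=(2,2) retry=(1,2)

(re-executing from step 1 with the substitution; state before step 1: counter=1 r=(0,0) succ=(0,0) retry=(0,0))
step 1 (W2 CAS): counter=1 r=(0,0) succ=(0,0) retry=(0,1)
step 2 (W2 LOAD): counter=1 r=(0,1) succ=(0,0) retry=(0,1)
step 3 (W1 CAS): counter=1 r=(0,1) succ=(0,0) retry=(1,1)
step 4 (W1 LOAD): counter=1 r=(1,1) succ=(0,0) retry=(1,1)
step 5 (W1 CAS): counter=2 r=(1,1) succ=(1,0) retry=(1,1)
step 6 (W2 CAS): counter=2 r=(1,1) succ=(1,0) retry=(1,2)
step 7 (W1 LOAD): counter=2 r=(2,1) succ=(1,0) retry=(1,2)
step 8 (W1 CAS): counter=3 r=(2,1) succ=(2,0) retry=(1,2)
step 9 (W2 LOAD): counter=3 r=(2,3) succ=(2,0) retry=(1,2)
step 10 (W2 CAS): counter=4 r=(2,3) succ=(2,1) retry=(1,2)
step 11 (W2 LOAD): counter=4 r=(2,4) succ=(2,1) retry=(1,2)
step 12 (W2 CAS): counter=5 r=(2,4) succ=(2,2) retry=(1,2)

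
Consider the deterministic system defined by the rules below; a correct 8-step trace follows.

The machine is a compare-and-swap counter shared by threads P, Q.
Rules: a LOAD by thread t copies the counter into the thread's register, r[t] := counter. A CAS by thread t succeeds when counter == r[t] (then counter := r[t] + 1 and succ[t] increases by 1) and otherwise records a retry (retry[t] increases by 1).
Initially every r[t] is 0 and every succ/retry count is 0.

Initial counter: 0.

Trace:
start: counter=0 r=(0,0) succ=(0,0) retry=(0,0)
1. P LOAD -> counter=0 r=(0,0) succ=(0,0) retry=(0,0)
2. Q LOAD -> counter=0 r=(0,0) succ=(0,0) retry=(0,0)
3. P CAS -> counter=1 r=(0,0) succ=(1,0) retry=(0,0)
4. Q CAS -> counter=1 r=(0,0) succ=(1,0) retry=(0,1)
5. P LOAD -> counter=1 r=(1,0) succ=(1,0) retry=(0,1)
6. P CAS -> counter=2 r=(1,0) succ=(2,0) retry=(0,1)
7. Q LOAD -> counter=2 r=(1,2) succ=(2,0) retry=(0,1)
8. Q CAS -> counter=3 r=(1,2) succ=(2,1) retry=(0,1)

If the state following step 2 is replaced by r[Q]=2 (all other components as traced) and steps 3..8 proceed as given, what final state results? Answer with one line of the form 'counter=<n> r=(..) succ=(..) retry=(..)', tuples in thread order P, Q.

counter=3 r=(1,2) succ=(2,1) retry=(0,1)

state after step 2 := counter=0 r=(0,2) succ=(0,0) retry=(0,0)
3. P CAS -> counter=1 r=(0,2) succ=(1,0) retry=(0,0)
4. Q CAS -> counter=1 r=(0,2) succ=(1,0) retry=(0,1)
5. P LOAD -> counter=1 r=(1,2) succ=(1,0) retry=(0,1)
6. P CAS -> counter=2 r=(1,2) succ=(2,0) retry=(0,1)
7. Q LOAD -> counter=2 r=(1,2) succ=(2,0) retry=(0,1)
8. Q CAS -> counter=3 r=(1,2) succ=(2,1) retry=(0,1)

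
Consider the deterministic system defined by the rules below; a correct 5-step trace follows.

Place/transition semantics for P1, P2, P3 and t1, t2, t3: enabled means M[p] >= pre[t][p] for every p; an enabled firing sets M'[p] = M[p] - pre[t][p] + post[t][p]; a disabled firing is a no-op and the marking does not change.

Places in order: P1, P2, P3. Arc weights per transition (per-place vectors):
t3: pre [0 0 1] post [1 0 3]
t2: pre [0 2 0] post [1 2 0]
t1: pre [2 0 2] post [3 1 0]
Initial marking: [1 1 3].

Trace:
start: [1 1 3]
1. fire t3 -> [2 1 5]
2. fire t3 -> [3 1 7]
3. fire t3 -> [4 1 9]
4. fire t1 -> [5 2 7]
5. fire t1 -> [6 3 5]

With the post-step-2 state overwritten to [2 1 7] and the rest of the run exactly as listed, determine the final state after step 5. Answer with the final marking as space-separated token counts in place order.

state after step 2 := [2 1 7]
3. fire t3 -> [3 1 9]
4. fire t1 -> [4 2 7]
5. fire t1 -> [5 3 5]

5 3 5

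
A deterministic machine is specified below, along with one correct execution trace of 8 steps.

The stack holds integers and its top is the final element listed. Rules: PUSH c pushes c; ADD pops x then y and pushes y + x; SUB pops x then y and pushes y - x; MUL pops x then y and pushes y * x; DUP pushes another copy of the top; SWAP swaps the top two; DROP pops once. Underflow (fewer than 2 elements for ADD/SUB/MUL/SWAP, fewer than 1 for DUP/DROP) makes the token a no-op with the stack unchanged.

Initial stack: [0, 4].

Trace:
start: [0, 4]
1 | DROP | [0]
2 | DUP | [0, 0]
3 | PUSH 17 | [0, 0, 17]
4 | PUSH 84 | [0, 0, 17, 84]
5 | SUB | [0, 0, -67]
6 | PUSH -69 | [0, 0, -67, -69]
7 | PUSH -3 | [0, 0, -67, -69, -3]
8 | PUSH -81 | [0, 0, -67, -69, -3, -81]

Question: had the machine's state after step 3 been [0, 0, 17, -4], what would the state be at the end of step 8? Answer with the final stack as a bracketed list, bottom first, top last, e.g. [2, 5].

state after step 3 := [0, 0, 17, -4]
4 | PUSH 84 | [0, 0, 17, -4, 84]
5 | SUB | [0, 0, 17, -88]
6 | PUSH -69 | [0, 0, 17, -88, -69]
7 | PUSH -3 | [0, 0, 17, -88, -69, -3]
8 | PUSH -81 | [0, 0, 17, -88, -69, -3, -81]

[0, 0, 17, -88, -69, -3, -81]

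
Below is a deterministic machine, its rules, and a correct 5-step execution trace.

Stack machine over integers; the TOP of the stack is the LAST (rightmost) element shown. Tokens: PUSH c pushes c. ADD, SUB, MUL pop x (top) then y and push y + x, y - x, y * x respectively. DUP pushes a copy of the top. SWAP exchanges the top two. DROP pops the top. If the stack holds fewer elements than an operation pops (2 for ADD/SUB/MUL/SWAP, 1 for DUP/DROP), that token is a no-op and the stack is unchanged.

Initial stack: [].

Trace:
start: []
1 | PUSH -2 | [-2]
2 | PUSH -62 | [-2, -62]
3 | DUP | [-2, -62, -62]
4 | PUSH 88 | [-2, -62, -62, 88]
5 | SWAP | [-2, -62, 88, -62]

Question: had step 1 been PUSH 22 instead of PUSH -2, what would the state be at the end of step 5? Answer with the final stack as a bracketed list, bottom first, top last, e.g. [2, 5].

[22, -62, 88, -62]

(re-executing from step 1 with the substitution; state before step 1: [])
1 | PUSH 22 | [22]
2 | PUSH -62 | [22, -62]
3 | DUP | [22, -62, -62]
4 | PUSH 88 | [22, -62, -62, 88]
5 | SWAP | [22, -62, 88, -62]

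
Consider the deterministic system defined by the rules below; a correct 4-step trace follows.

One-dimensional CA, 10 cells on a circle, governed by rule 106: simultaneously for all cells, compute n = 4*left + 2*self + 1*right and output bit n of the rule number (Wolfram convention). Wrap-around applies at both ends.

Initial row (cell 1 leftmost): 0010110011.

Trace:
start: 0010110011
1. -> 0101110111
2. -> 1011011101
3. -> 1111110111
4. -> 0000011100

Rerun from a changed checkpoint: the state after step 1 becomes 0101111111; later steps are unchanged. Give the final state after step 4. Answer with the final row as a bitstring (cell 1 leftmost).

state after step 1 := 0101111111
2. -> 1011000001
3. -> 1111000011
4. -> 0001000110

0001000110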